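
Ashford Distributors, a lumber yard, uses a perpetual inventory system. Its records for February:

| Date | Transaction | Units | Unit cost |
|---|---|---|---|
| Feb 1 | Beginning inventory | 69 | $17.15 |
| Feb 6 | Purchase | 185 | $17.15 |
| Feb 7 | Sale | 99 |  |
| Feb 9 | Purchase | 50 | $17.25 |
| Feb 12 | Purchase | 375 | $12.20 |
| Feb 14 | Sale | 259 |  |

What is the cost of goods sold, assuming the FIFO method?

Feb 7, 99 sold [FIFO — oldest first]: 69 @ $17.15 + 30 @ $17.15 = $1,697.85
Feb 14, 259 sold [FIFO — oldest first]: 155 @ $17.15 + 50 @ $17.25 + 54 @ $12.20 = $4,179.55
Total COGS = $1,697.85 + $4,179.55 = $5,877.40
Ending inventory: 321 @ $12.20 = $3,916.20
Check: goods available $9,793.60 = COGS $5,877.40 + ending $3,916.20

COGS = $5,877.40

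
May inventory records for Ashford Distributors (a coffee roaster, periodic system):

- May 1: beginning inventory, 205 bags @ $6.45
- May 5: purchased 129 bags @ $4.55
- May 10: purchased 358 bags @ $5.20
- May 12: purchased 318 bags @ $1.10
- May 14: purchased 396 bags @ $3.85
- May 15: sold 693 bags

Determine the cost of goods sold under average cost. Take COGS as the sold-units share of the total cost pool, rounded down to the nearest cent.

COGS = $2,782.44

May 15, sell 693: 693/1406 × $5,645.20 → $2,782.44
Ending inventory (cost pool remaining) = $2,862.76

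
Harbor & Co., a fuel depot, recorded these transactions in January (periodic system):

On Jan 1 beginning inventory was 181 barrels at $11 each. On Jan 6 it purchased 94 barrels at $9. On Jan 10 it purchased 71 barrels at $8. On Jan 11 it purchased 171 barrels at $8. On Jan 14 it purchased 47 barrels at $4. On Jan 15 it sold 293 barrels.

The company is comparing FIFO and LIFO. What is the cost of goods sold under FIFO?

COGS = $2,981

FIFO COGS: 181 @ $11 + 94 @ $9 + 18 @ $8 = $2,981
LIFO COGS: 47 @ $4 + 171 @ $8 + 71 @ $8 + 4 @ $9 = $2,160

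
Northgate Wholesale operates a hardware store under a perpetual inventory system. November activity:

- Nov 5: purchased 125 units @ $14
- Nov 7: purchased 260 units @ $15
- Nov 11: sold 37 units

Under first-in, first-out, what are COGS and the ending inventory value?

COGS = $518; ending inventory = $5,132

Nov 11, 37 sold [FIFO — oldest first]: 37 @ $14 = $518
Ending inventory: 88 @ $14 + 260 @ $15 = $5,132
Check: goods available $5,650 = COGS $518 + ending $5,132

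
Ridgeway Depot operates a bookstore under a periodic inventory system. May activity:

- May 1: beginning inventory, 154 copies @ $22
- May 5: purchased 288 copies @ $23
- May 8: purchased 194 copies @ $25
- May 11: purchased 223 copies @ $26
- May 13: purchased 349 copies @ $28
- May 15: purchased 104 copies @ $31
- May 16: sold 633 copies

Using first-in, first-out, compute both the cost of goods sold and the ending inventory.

COGS = $14,787; ending inventory = $18,869

May 16, 633 sold [FIFO — oldest first]: 154 @ $22 + 288 @ $23 + 191 @ $25 = $14,787
Ending inventory: 3 @ $25 + 223 @ $26 + 349 @ $28 + 104 @ $31 = $18,869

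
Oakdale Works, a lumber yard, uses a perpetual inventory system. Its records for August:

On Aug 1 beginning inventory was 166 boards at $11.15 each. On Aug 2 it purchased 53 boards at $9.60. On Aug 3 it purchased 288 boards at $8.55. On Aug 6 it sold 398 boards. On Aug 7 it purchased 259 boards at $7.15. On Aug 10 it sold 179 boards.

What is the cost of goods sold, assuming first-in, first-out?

COGS = $5,322.60

Aug 6, 398 sold [FIFO — oldest first]: 166 @ $11.15 + 53 @ $9.60 + 179 @ $8.55 = $3,890.15
Aug 10, 179 sold [FIFO — oldest first]: 109 @ $8.55 + 70 @ $7.15 = $1,432.45
Total COGS = $3,890.15 + $1,432.45 = $5,322.60
Ending inventory: 189 @ $7.15 = $1,351.35
Check: goods available $6,673.95 = COGS $5,322.60 + ending $1,351.35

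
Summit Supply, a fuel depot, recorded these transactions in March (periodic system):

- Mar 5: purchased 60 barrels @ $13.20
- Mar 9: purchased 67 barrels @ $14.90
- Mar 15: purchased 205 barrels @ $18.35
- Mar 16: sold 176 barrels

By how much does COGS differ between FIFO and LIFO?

$540.15

FIFO COGS: 60 @ $13.20 + 67 @ $14.90 + 49 @ $18.35 = $2,689.45
LIFO COGS: 176 @ $18.35 = $3,229.60
Difference = |$2,689.45 − $3,229.60| = $540.15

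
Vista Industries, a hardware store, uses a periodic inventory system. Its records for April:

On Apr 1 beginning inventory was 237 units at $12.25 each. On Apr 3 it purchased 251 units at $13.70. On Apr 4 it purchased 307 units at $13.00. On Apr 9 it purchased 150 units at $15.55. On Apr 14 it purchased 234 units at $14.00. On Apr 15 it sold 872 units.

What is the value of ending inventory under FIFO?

Ending inventory = $4,411.15

Apr 15, 872 sold [FIFO — oldest first]: 237 @ $12.25 + 251 @ $13.70 + 307 @ $13.00 + 77 @ $15.55 = $11,530.30
Ending inventory: 73 @ $15.55 + 234 @ $14.00 = $4,411.15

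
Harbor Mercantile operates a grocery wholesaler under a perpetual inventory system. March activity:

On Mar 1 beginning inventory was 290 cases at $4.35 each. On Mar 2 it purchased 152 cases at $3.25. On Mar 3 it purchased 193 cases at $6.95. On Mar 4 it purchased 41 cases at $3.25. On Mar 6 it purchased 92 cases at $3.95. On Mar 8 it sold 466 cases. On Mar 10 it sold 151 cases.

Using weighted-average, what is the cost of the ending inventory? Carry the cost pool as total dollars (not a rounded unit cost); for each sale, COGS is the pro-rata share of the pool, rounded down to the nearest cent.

After Mar 1: 290 on hand, pool $1,261.50 (≈ $4.3500 each)
After Mar 2: 442 on hand, pool $1,755.50 (≈ $3.9717 each)
After Mar 3: 635 on hand, pool $3,096.85 (≈ $4.8769 each)
After Mar 4: 676 on hand, pool $3,230.10 (≈ $4.7783 each)
After Mar 6: 768 on hand, pool $3,593.50 (≈ $4.6790 each)
Mar 8, sell 466: 466/768 × $3,593.50 → $2,180.43
Mar 10, sell 151: 151/302 × $1,413.07 → $706.53
Total COGS = $2,180.43 + $706.53 = $2,886.96
Ending inventory (cost pool remaining) = $706.54

Ending inventory = $706.54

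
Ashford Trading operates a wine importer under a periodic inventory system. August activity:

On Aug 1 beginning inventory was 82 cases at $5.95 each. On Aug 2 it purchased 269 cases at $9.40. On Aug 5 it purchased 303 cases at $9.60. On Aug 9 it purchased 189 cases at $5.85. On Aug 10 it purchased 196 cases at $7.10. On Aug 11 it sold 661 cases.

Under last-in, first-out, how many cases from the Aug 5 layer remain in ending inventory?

27

Aug 11, 661 sold [LIFO — newest first]: 196 @ $7.10 + 189 @ $5.85 + 276 @ $9.60 = $5,146.85
Ending inventory: 82 @ $5.95 + 269 @ $9.40 + 27 @ $9.60 = $3,275.70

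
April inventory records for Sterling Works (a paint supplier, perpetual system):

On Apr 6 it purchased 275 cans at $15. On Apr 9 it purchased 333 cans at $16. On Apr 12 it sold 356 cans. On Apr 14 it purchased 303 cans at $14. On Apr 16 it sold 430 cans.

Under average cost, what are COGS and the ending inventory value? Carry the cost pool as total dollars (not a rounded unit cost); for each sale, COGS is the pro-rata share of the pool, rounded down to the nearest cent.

COGS = $11,857.15; ending inventory = $1,837.85

After Apr 6: 275 on hand, pool $4,125.00 (≈ $15.0000 each)
After Apr 9: 608 on hand, pool $9,453.00 (≈ $15.5477 each)
Apr 12, sell 356: 356/608 × $9,453.00 → $5,534.98
After Apr 14: 555 on hand, pool $8,160.02 (≈ $14.7027 each)
Apr 16, sell 430: 430/555 × $8,160.02 → $6,322.17
Total COGS = $5,534.98 + $6,322.17 = $11,857.15
Ending inventory (cost pool remaining) = $1,837.85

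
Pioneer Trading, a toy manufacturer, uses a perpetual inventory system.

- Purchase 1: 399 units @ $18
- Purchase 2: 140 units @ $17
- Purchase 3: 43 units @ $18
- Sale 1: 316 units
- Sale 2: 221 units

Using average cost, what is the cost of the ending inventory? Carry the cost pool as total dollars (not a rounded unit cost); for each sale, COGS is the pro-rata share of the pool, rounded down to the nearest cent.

After Purchase 1: 399 on hand, pool $7,182.00 (≈ $18.0000 each)
After Purchase 2: 539 on hand, pool $9,562.00 (≈ $17.7403 each)
After Purchase 3: 582 on hand, pool $10,336.00 (≈ $17.7595 each)
Sale 1, sell 316: 316/582 × $10,336.00 → $5,611.98
Sale 2, sell 221: 221/266 × $4,724.02 → $3,924.84
Total COGS = $5,611.98 + $3,924.84 = $9,536.82
Ending inventory (cost pool remaining) = $799.18

Ending inventory = $799.18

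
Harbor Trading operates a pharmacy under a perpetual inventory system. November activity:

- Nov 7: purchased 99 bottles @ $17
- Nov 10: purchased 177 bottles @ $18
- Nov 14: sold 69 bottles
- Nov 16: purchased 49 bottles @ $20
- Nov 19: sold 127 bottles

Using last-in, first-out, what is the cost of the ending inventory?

Nov 14, 69 sold [LIFO — newest first]: 69 @ $18 = $1,242
Nov 19, 127 sold [LIFO — newest first]: 49 @ $20 + 78 @ $18 = $2,384
Total COGS = $1,242 + $2,384 = $3,626
Ending inventory: 99 @ $17 + 30 @ $18 = $2,223
Check: goods available $5,849 = COGS $3,626 + ending $2,223

Ending inventory = $2,223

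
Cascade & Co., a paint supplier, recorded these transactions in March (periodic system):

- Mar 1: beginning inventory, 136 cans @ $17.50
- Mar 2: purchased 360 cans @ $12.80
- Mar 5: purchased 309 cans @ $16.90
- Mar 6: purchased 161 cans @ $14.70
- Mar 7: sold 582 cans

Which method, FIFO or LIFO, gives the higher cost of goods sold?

LIFO

FIFO COGS: 136 @ $17.50 + 360 @ $12.80 + 86 @ $16.90 = $8,441.40
LIFO COGS: 161 @ $14.70 + 309 @ $16.90 + 112 @ $12.80 = $9,022.40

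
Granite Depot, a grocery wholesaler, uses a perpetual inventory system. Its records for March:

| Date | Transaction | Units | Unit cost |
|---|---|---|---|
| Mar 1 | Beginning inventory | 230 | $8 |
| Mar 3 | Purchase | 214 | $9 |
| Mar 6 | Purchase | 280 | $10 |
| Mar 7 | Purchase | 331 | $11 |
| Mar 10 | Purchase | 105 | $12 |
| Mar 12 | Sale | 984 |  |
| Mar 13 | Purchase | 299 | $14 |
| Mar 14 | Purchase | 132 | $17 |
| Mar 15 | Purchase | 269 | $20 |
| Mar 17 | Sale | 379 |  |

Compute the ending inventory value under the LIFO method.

Mar 12, 984 sold [LIFO — newest first]: 105 @ $12 + 331 @ $11 + 280 @ $10 + 214 @ $9 + 54 @ $8 = $10,059
Mar 17, 379 sold [LIFO — newest first]: 269 @ $20 + 110 @ $17 = $7,250
Total COGS = $10,059 + $7,250 = $17,309
Ending inventory: 176 @ $8 + 299 @ $14 + 22 @ $17 = $5,968
Check: goods available $23,277 = COGS $17,309 + ending $5,968

Ending inventory = $5,968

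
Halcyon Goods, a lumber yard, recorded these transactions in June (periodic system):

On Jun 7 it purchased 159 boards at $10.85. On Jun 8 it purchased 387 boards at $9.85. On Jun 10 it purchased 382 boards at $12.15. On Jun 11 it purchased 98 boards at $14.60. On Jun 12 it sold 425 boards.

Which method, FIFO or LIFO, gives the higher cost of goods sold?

LIFO

FIFO COGS: 159 @ $10.85 + 266 @ $9.85 = $4,345.25
LIFO COGS: 98 @ $14.60 + 327 @ $12.15 = $5,403.85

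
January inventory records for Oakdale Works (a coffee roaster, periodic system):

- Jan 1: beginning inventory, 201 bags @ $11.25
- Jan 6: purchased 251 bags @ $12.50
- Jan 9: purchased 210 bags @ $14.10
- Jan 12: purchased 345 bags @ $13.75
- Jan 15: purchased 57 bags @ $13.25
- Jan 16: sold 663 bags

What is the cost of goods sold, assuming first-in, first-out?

Jan 16, 663 sold [FIFO — oldest first]: 201 @ $11.25 + 251 @ $12.50 + 210 @ $14.10 + 1 @ $13.75 = $8,373.50
Ending inventory: 344 @ $13.75 + 57 @ $13.25 = $5,485.25

COGS = $8,373.50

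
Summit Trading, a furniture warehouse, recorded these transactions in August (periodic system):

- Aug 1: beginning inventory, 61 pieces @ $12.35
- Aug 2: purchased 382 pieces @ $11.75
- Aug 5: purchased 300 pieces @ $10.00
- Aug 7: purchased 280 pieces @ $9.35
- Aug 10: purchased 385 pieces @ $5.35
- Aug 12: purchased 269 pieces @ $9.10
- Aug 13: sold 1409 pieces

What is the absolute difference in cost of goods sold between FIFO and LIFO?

FIFO COGS: 61 @ $12.35 + 382 @ $11.75 + 300 @ $10.00 + 280 @ $9.35 + 385 @ $5.35 + 1 @ $9.10 = $12,928.70
LIFO COGS: 269 @ $9.10 + 385 @ $5.35 + 280 @ $9.35 + 300 @ $10.00 + 175 @ $11.75 = $12,181.90
Difference = |$12,928.70 − $12,181.90| = $746.80

$746.80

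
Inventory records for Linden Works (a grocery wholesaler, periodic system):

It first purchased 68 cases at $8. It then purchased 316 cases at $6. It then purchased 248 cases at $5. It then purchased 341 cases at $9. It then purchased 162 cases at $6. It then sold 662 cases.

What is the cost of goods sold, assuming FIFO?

Sale 1 (662) [FIFO — oldest first]: 68 @ $8 + 316 @ $6 + 248 @ $5 + 30 @ $9 = $3,950
Ending inventory: 311 @ $9 + 162 @ $6 = $3,771
Check: goods available $7,721 = COGS $3,950 + ending $3,771

COGS = $3,950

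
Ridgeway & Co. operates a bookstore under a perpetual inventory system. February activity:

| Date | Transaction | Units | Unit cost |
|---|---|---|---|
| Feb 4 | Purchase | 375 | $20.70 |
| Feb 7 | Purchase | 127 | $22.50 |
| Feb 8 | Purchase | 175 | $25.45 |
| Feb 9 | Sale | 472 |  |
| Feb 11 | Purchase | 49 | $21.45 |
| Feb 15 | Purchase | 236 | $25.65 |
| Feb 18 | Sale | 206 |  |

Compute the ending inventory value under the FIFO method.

Ending inventory = $7,083.00

Feb 9, 472 sold [FIFO — oldest first]: 375 @ $20.70 + 97 @ $22.50 = $9,945.00
Feb 18, 206 sold [FIFO — oldest first]: 30 @ $22.50 + 175 @ $25.45 + 1 @ $21.45 = $5,150.20
Total COGS = $9,945.00 + $5,150.20 = $15,095.20
Ending inventory: 48 @ $21.45 + 236 @ $25.65 = $7,083.00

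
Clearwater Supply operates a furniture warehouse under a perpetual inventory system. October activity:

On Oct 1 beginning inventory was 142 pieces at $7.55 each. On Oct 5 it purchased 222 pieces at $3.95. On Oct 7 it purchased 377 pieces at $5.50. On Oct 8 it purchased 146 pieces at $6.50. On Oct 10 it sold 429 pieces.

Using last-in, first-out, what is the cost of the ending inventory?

Ending inventory = $2,466.00

Oct 10, 429 sold [LIFO — newest first]: 146 @ $6.50 + 283 @ $5.50 = $2,505.50
Ending inventory: 142 @ $7.55 + 222 @ $3.95 + 94 @ $5.50 = $2,466.00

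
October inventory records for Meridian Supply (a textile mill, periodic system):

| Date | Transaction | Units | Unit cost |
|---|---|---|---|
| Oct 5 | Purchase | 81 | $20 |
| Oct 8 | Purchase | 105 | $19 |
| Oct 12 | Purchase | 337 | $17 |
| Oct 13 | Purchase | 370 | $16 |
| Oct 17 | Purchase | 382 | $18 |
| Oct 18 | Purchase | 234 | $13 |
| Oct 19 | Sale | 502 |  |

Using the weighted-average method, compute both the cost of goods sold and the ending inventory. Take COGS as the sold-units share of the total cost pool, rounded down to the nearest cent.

COGS = $8,377.31; ending inventory = $16,804.69

Oct 19, sell 502: 502/1509 × $25,182.00 → $8,377.31
Ending inventory (cost pool remaining) = $16,804.69
Check: goods available $25,182.00 = COGS $8,377.31 + ending $16,804.69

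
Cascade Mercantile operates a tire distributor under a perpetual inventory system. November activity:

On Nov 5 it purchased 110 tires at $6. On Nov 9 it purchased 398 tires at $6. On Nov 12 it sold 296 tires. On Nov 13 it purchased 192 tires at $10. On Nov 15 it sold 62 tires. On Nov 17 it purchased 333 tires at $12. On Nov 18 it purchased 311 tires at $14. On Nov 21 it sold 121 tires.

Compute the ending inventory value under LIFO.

Nov 12, 296 sold [LIFO — newest first]: 296 @ $6 = $1,776
Nov 15, 62 sold [LIFO — newest first]: 62 @ $10 = $620
Nov 21, 121 sold [LIFO — newest first]: 121 @ $14 = $1,694
Total COGS = $1,776 + $620 + $1,694 = $4,090
Ending inventory: 110 @ $6 + 102 @ $6 + 130 @ $10 + 333 @ $12 + 190 @ $14 = $9,228

Ending inventory = $9,228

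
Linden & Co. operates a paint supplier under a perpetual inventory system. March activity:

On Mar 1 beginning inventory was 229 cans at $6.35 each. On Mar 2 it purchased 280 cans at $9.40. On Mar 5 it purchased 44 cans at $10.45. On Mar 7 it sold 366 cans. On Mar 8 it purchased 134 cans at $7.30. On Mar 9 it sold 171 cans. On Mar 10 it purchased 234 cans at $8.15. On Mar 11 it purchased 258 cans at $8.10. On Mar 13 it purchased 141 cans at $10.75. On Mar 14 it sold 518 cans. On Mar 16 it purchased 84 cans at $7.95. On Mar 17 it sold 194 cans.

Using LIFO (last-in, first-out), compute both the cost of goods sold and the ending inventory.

Mar 7, 366 sold [LIFO — newest first]: 44 @ $10.45 + 280 @ $9.40 + 42 @ $6.35 = $3,358.50
Mar 9, 171 sold [LIFO — newest first]: 134 @ $7.30 + 37 @ $6.35 = $1,213.15
Mar 14, 518 sold [LIFO — newest first]: 141 @ $10.75 + 258 @ $8.10 + 119 @ $8.15 = $4,575.40
Mar 17, 194 sold [LIFO — newest first]: 84 @ $7.95 + 110 @ $8.15 = $1,564.30
Total COGS = $3,358.50 + $1,213.15 + $4,575.40 + $1,564.30 = $10,711.35
Ending inventory: 150 @ $6.35 + 5 @ $8.15 = $993.25
Check: goods available $11,704.60 = COGS $10,711.35 + ending $993.25

COGS = $10,711.35; ending inventory = $993.25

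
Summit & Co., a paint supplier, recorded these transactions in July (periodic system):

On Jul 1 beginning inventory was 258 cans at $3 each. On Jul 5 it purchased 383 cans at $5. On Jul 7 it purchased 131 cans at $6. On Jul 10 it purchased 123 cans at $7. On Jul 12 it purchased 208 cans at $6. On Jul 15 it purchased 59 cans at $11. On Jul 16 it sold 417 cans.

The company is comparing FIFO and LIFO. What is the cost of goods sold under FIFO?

COGS = $1,569

FIFO COGS: 258 @ $3 + 159 @ $5 = $1,569
LIFO COGS: 59 @ $11 + 208 @ $6 + 123 @ $7 + 27 @ $6 = $2,920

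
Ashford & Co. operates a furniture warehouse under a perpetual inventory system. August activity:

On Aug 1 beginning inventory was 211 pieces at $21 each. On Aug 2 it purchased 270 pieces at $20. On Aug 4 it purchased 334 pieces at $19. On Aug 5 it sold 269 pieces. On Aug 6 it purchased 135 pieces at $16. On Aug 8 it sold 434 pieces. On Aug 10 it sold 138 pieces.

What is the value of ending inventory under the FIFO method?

Ending inventory = $1,744

Aug 5, 269 sold [FIFO — oldest first]: 211 @ $21 + 58 @ $20 = $5,591
Aug 8, 434 sold [FIFO — oldest first]: 212 @ $20 + 222 @ $19 = $8,458
Aug 10, 138 sold [FIFO — oldest first]: 112 @ $19 + 26 @ $16 = $2,544
Total COGS = $5,591 + $8,458 + $2,544 = $16,593
Ending inventory: 109 @ $16 = $1,744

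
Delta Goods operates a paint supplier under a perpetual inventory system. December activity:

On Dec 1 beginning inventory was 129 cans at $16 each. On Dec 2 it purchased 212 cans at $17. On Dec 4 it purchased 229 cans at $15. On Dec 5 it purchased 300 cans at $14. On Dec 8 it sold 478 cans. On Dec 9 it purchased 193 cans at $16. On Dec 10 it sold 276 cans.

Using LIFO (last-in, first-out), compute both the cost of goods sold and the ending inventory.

Dec 8, 478 sold [LIFO — newest first]: 300 @ $14 + 178 @ $15 = $6,870
Dec 10, 276 sold [LIFO — newest first]: 193 @ $16 + 51 @ $15 + 32 @ $17 = $4,397
Total COGS = $6,870 + $4,397 = $11,267
Ending inventory: 129 @ $16 + 180 @ $17 = $5,124
Check: goods available $16,391 = COGS $11,267 + ending $5,124

COGS = $11,267; ending inventory = $5,124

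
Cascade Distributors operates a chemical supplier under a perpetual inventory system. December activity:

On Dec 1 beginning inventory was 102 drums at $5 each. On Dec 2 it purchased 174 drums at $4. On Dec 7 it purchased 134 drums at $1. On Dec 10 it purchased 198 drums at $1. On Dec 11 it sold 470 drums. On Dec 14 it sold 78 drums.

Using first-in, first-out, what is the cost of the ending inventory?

Ending inventory = $60

Dec 11, 470 sold [FIFO — oldest first]: 102 @ $5 + 174 @ $4 + 134 @ $1 + 60 @ $1 = $1,400
Dec 14, 78 sold [FIFO — oldest first]: 78 @ $1 = $78
Total COGS = $1,400 + $78 = $1,478
Ending inventory: 60 @ $1 = $60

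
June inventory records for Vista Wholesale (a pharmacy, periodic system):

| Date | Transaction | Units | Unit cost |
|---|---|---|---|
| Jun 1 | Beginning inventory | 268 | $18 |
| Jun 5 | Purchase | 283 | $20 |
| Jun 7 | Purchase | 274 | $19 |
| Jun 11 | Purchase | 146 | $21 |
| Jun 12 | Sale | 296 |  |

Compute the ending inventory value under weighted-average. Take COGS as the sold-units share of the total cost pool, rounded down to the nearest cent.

Ending inventory = $13,038.42

Jun 12, sell 296: 296/971 × $18,756.00 → $5,717.58
Ending inventory (cost pool remaining) = $13,038.42
Check: goods available $18,756.00 = COGS $5,717.58 + ending $13,038.42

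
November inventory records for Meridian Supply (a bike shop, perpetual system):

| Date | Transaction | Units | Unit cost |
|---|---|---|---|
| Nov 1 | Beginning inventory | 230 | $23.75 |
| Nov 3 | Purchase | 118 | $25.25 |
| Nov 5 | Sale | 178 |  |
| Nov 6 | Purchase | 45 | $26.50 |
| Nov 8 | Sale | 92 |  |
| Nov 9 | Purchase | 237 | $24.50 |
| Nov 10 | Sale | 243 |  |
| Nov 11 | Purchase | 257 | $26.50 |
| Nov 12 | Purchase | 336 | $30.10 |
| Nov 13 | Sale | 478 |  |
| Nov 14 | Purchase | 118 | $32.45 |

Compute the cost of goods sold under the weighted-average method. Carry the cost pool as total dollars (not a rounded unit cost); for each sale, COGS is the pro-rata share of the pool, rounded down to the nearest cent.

After Nov 1: 230 on hand, pool $5,462.50 (≈ $23.7500 each)
After Nov 3: 348 on hand, pool $8,442.00 (≈ $24.2586 each)
Nov 5, sell 178: 178/348 × $8,442.00 → $4,318.03
After Nov 6: 215 on hand, pool $5,316.47 (≈ $24.7278 each)
Nov 8, sell 92: 92/215 × $5,316.47 → $2,274.95
After Nov 9: 360 on hand, pool $8,848.02 (≈ $24.5778 each)
Nov 10, sell 243: 243/360 × $8,848.02 → $5,972.41
After Nov 11: 374 on hand, pool $9,686.11 (≈ $25.8987 each)
After Nov 12: 710 on hand, pool $19,799.71 (≈ $27.8869 each)
Nov 13, sell 478: 478/710 × $19,799.71 → $13,329.94
After Nov 14: 350 on hand, pool $10,298.87 (≈ $29.4253 each)
Total COGS = $4,318.03 + $2,274.95 + $5,972.41 + $13,329.94 = $25,895.33
Ending inventory (cost pool remaining) = $10,298.87

COGS = $25,895.33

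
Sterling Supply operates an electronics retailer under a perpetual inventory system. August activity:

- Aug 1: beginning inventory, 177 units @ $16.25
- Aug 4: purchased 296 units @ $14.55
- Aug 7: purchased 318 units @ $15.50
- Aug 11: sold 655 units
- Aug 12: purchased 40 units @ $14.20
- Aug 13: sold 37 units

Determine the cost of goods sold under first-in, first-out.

Aug 11, 655 sold [FIFO — oldest first]: 177 @ $16.25 + 296 @ $14.55 + 182 @ $15.50 = $10,004.05
Aug 13, 37 sold [FIFO — oldest first]: 37 @ $15.50 = $573.50
Total COGS = $10,004.05 + $573.50 = $10,577.55
Ending inventory: 99 @ $15.50 + 40 @ $14.20 = $2,102.50

COGS = $10,577.55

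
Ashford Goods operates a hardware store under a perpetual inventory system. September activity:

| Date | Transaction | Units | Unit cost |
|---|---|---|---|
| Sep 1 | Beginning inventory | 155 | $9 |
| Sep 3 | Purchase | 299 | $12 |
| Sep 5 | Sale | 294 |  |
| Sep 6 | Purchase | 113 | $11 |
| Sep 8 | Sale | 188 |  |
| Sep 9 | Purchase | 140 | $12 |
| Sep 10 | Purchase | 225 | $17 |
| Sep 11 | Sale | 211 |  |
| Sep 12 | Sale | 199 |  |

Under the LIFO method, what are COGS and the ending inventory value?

Sep 5, 294 sold [LIFO — newest first]: 294 @ $12 = $3,528
Sep 8, 188 sold [LIFO — newest first]: 113 @ $11 + 5 @ $12 + 70 @ $9 = $1,933
Sep 11, 211 sold [LIFO — newest first]: 211 @ $17 = $3,587
Sep 12, 199 sold [LIFO — newest first]: 14 @ $17 + 140 @ $12 + 45 @ $9 = $2,323
Total COGS = $3,528 + $1,933 + $3,587 + $2,323 = $11,371
Ending inventory: 40 @ $9 = $360

COGS = $11,371; ending inventory = $360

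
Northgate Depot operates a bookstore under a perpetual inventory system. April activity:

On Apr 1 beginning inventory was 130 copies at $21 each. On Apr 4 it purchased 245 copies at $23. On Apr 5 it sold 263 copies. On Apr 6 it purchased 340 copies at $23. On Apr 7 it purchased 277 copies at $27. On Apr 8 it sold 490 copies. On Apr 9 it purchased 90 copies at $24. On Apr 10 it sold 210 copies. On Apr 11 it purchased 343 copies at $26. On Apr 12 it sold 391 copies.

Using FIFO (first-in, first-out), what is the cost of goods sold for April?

Apr 5, 263 sold [FIFO — oldest first]: 130 @ $21 + 133 @ $23 = $5,789
Apr 8, 490 sold [FIFO — oldest first]: 112 @ $23 + 340 @ $23 + 38 @ $27 = $11,422
Apr 10, 210 sold [FIFO — oldest first]: 210 @ $27 = $5,670
Apr 12, 391 sold [FIFO — oldest first]: 29 @ $27 + 90 @ $24 + 272 @ $26 = $10,015
Total COGS = $5,789 + $11,422 + $5,670 + $10,015 = $32,896
Ending inventory: 71 @ $26 = $1,846
Check: goods available $34,742 = COGS $32,896 + ending $1,846

COGS = $32,896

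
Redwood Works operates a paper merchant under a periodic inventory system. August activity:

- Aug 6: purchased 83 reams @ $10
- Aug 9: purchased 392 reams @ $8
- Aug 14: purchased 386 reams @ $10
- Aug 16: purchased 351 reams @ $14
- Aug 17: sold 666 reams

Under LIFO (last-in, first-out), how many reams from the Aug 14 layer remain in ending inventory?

Aug 17, 666 sold [LIFO — newest first]: 351 @ $14 + 315 @ $10 = $8,064
Ending inventory: 83 @ $10 + 392 @ $8 + 71 @ $10 = $4,676

71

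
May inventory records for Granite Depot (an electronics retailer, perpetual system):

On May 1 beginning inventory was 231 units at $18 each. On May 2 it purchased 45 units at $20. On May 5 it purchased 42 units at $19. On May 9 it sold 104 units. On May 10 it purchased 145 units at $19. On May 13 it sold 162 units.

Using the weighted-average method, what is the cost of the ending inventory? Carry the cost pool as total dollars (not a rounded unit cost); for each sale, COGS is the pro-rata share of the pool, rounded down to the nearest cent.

Ending inventory = $3,674.32

After May 1: 231 on hand, pool $4,158.00 (≈ $18.0000 each)
After May 2: 276 on hand, pool $5,058.00 (≈ $18.3261 each)
After May 5: 318 on hand, pool $5,856.00 (≈ $18.4151 each)
May 9, sell 104: 104/318 × $5,856.00 → $1,915.16
After May 10: 359 on hand, pool $6,695.84 (≈ $18.6514 each)
May 13, sell 162: 162/359 × $6,695.84 → $3,021.52
Total COGS = $1,915.16 + $3,021.52 = $4,936.68
Ending inventory (cost pool remaining) = $3,674.32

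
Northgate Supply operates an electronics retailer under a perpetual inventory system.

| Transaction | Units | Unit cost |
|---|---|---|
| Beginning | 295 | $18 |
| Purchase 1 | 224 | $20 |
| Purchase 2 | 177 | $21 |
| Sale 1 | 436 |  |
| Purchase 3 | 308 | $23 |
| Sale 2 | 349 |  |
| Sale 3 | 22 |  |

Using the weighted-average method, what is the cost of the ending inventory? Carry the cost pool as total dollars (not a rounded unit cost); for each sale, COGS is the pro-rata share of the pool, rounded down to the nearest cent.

Ending inventory = $4,206.97

After Beginning: 295 on hand, pool $5,310.00 (≈ $18.0000 each)
After Purchase 1: 519 on hand, pool $9,790.00 (≈ $18.8632 each)
After Purchase 2: 696 on hand, pool $13,507.00 (≈ $19.4066 each)
Sale 1, sell 436: 436/696 × $13,507.00 → $8,461.28
After Purchase 3: 568 on hand, pool $12,129.72 (≈ $21.3551 each)
Sale 2, sell 349: 349/568 × $12,129.72 → $7,452.94
Sale 3, sell 22: 22/219 × $4,676.78 → $469.81
Total COGS = $8,461.28 + $7,452.94 + $469.81 = $16,384.03
Ending inventory (cost pool remaining) = $4,206.97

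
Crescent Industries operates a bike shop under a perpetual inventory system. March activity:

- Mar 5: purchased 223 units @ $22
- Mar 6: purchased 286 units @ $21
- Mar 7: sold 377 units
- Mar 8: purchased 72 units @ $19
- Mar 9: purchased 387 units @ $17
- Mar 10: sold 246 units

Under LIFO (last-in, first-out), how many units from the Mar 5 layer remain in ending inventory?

132

Mar 7, 377 sold [LIFO — newest first]: 286 @ $21 + 91 @ $22 = $8,008
Mar 10, 246 sold [LIFO — newest first]: 246 @ $17 = $4,182
Total COGS = $8,008 + $4,182 = $12,190
Ending inventory: 132 @ $22 + 72 @ $19 + 141 @ $17 = $6,669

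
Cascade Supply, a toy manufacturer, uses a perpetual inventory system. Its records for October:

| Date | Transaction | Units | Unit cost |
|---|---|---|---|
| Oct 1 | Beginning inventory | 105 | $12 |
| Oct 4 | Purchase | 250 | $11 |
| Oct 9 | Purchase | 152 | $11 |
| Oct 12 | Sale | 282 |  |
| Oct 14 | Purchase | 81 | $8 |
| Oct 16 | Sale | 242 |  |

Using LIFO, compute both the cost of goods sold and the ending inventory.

COGS = $5,562; ending inventory = $768

Oct 12, 282 sold [LIFO — newest first]: 152 @ $11 + 130 @ $11 = $3,102
Oct 16, 242 sold [LIFO — newest first]: 81 @ $8 + 120 @ $11 + 41 @ $12 = $2,460
Total COGS = $3,102 + $2,460 = $5,562
Ending inventory: 64 @ $12 = $768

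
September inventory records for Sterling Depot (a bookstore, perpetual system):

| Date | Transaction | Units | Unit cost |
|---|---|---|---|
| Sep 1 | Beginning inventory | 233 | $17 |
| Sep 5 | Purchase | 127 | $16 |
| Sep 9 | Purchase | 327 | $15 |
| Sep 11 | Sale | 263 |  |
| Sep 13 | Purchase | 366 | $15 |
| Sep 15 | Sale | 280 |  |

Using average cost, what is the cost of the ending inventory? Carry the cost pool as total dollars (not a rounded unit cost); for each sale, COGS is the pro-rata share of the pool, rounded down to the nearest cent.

After Sep 1: 233 on hand, pool $3,961.00 (≈ $17.0000 each)
After Sep 5: 360 on hand, pool $5,993.00 (≈ $16.6472 each)
After Sep 9: 687 on hand, pool $10,898.00 (≈ $15.8632 each)
Sep 11, sell 263: 263/687 × $10,898.00 → $4,172.01
After Sep 13: 790 on hand, pool $12,215.99 (≈ $15.4633 each)
Sep 15, sell 280: 280/790 × $12,215.99 → $4,329.71
Total COGS = $4,172.01 + $4,329.71 = $8,501.72
Ending inventory (cost pool remaining) = $7,886.28
Check: goods available $16,388.00 = COGS $8,501.72 + ending $7,886.28

Ending inventory = $7,886.28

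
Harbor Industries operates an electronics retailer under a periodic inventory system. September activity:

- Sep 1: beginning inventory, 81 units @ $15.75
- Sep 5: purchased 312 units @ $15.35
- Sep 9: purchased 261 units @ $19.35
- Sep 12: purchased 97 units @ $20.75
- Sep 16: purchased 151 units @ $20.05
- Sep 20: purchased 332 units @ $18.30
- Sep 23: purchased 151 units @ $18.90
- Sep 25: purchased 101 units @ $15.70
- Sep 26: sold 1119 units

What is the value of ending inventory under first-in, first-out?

Ending inventory = $6,544.10

Sep 26, 1119 sold [FIFO — oldest first]: 81 @ $15.75 + 312 @ $15.35 + 261 @ $19.35 + 97 @ $20.75 + 151 @ $20.05 + 217 @ $18.30 = $20,126.70
Ending inventory: 115 @ $18.30 + 151 @ $18.90 + 101 @ $15.70 = $6,544.10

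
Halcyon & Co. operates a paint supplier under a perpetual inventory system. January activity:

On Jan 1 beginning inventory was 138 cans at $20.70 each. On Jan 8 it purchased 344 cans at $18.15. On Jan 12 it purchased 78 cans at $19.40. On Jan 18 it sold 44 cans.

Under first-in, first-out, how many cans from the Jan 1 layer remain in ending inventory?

Jan 18, 44 sold [FIFO — oldest first]: 44 @ $20.70 = $910.80
Ending inventory: 94 @ $20.70 + 344 @ $18.15 + 78 @ $19.40 = $9,702.60

94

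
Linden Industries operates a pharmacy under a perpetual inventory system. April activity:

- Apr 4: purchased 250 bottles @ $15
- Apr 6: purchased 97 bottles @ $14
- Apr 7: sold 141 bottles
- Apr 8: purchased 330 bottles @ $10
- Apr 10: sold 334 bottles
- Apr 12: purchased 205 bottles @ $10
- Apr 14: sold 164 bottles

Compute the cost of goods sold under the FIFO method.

COGS = $8,028

Apr 7, 141 sold [FIFO — oldest first]: 141 @ $15 = $2,115
Apr 10, 334 sold [FIFO — oldest first]: 109 @ $15 + 97 @ $14 + 128 @ $10 = $4,273
Apr 14, 164 sold [FIFO — oldest first]: 164 @ $10 = $1,640
Total COGS = $2,115 + $4,273 + $1,640 = $8,028
Ending inventory: 38 @ $10 + 205 @ $10 = $2,430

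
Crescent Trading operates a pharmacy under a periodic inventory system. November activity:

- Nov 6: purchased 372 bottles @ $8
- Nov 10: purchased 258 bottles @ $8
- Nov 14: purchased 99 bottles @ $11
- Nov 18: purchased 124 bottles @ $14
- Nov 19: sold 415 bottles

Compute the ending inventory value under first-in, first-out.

Nov 19, 415 sold [FIFO — oldest first]: 372 @ $8 + 43 @ $8 = $3,320
Ending inventory: 215 @ $8 + 99 @ $11 + 124 @ $14 = $4,545

Ending inventory = $4,545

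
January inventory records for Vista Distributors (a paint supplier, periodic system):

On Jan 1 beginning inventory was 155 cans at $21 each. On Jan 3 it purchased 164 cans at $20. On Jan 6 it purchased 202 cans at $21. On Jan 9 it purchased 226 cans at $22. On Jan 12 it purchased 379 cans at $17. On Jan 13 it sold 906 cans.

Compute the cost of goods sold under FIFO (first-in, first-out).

COGS = $18,452

Jan 13, 906 sold [FIFO — oldest first]: 155 @ $21 + 164 @ $20 + 202 @ $21 + 226 @ $22 + 159 @ $17 = $18,452
Ending inventory: 220 @ $17 = $3,740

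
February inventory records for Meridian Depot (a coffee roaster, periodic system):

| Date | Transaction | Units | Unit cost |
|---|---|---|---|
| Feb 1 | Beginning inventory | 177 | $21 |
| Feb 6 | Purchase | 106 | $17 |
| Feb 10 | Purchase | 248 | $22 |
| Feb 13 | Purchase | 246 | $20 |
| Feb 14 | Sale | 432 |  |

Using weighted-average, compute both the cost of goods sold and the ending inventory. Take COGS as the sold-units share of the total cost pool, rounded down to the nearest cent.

COGS = $8,837.37; ending inventory = $7,057.63

Feb 14, sell 432: 432/777 × $15,895.00 → $8,837.37
Ending inventory (cost pool remaining) = $7,057.63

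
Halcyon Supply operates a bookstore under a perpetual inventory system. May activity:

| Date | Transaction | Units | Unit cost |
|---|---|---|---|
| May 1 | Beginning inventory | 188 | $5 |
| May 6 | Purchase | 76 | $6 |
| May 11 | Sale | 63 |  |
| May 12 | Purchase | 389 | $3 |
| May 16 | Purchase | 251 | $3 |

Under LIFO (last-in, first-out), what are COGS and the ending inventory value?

May 11, 63 sold [LIFO — newest first]: 63 @ $6 = $378
Ending inventory: 188 @ $5 + 13 @ $6 + 389 @ $3 + 251 @ $3 = $2,938

COGS = $378; ending inventory = $2,938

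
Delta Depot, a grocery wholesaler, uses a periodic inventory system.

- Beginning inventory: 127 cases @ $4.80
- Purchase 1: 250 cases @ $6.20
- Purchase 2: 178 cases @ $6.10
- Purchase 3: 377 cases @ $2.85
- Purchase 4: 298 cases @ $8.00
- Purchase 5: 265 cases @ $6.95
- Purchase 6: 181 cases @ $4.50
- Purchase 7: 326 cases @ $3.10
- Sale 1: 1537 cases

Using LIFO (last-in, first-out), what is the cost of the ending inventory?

Sale 1 (1537) [LIFO — newest first]: 326 @ $3.10 + 181 @ $4.50 + 265 @ $6.95 + 298 @ $8.00 + 377 @ $2.85 + 90 @ $6.10 = $7,674.30
Ending inventory: 127 @ $4.80 + 250 @ $6.20 + 88 @ $6.10 = $2,696.40

Ending inventory = $2,696.40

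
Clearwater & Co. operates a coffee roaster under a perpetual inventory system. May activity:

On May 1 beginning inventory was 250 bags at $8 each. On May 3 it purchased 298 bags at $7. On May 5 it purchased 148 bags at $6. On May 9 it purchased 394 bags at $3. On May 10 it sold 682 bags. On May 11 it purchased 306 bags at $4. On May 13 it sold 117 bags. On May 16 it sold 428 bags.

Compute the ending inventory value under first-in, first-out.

Ending inventory = $676

May 10, 682 sold [FIFO — oldest first]: 250 @ $8 + 298 @ $7 + 134 @ $6 = $4,890
May 13, 117 sold [FIFO — oldest first]: 14 @ $6 + 103 @ $3 = $393
May 16, 428 sold [FIFO — oldest first]: 291 @ $3 + 137 @ $4 = $1,421
Total COGS = $4,890 + $393 + $1,421 = $6,704
Ending inventory: 169 @ $4 = $676
Check: goods available $7,380 = COGS $6,704 + ending $676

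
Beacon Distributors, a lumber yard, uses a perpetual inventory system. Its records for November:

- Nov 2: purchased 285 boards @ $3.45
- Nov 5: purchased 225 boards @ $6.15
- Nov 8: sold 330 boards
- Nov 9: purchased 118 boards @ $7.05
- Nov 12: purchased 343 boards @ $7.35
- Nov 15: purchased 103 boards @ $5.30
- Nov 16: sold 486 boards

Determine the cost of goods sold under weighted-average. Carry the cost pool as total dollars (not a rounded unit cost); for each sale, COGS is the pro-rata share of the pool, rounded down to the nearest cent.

COGS = $4,624.12

After Nov 2: 285 on hand, pool $983.25 (≈ $3.4500 each)
After Nov 5: 510 on hand, pool $2,367.00 (≈ $4.6412 each)
Nov 8, sell 330: 330/510 × $2,367.00 → $1,531.58
After Nov 9: 298 on hand, pool $1,667.32 (≈ $5.5950 each)
After Nov 12: 641 on hand, pool $4,188.37 (≈ $6.5341 each)
After Nov 15: 744 on hand, pool $4,734.27 (≈ $6.3633 each)
Nov 16, sell 486: 486/744 × $4,734.27 → $3,092.54
Total COGS = $1,531.58 + $3,092.54 = $4,624.12
Ending inventory (cost pool remaining) = $1,641.73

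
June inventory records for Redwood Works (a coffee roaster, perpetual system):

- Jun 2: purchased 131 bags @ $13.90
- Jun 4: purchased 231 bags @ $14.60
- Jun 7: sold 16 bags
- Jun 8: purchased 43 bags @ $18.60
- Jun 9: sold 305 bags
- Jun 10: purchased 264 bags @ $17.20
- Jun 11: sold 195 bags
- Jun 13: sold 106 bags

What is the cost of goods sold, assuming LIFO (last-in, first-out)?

Jun 7, 16 sold [LIFO — newest first]: 16 @ $14.60 = $233.60
Jun 9, 305 sold [LIFO — newest first]: 43 @ $18.60 + 215 @ $14.60 + 47 @ $13.90 = $4,592.10
Jun 11, 195 sold [LIFO — newest first]: 195 @ $17.20 = $3,354.00
Jun 13, 106 sold [LIFO — newest first]: 69 @ $17.20 + 37 @ $13.90 = $1,701.10
Total COGS = $233.60 + $4,592.10 + $3,354.00 + $1,701.10 = $9,880.80
Ending inventory: 47 @ $13.90 = $653.30

COGS = $9,880.80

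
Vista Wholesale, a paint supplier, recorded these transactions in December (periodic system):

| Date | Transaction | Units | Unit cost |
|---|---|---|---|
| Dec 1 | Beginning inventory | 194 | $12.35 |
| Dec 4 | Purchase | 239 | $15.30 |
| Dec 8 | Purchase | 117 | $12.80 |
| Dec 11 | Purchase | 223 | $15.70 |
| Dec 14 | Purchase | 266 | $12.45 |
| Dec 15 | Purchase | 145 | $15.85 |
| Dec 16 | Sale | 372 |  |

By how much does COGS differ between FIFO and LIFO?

$5.10

FIFO COGS: 194 @ $12.35 + 178 @ $15.30 = $5,119.30
LIFO COGS: 145 @ $15.85 + 227 @ $12.45 = $5,124.40
Difference = |$5,119.30 − $5,124.40| = $5.10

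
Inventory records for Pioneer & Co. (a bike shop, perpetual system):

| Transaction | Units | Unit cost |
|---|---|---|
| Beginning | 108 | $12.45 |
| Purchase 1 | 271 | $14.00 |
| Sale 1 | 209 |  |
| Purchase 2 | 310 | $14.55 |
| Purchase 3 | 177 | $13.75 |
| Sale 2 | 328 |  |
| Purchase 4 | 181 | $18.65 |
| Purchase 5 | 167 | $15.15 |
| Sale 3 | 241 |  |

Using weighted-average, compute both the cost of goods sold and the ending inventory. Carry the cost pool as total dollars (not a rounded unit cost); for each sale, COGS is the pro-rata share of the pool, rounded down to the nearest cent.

After Beginning: 108 on hand, pool $1,344.60 (≈ $12.4500 each)
After Purchase 1: 379 on hand, pool $5,138.60 (≈ $13.5583 each)
Sale 1, sell 209: 209/379 × $5,138.60 → $2,833.68
After Purchase 2: 480 on hand, pool $6,815.42 (≈ $14.1988 each)
After Purchase 3: 657 on hand, pool $9,249.17 (≈ $14.0779 each)
Sale 2, sell 328: 328/657 × $9,249.17 → $4,617.54
After Purchase 4: 510 on hand, pool $8,007.28 (≈ $15.7005 each)
After Purchase 5: 677 on hand, pool $10,537.33 (≈ $15.5647 each)
Sale 3, sell 241: 241/677 × $10,537.33 → $3,751.10
Total COGS = $2,833.68 + $4,617.54 + $3,751.10 = $11,202.32
Ending inventory (cost pool remaining) = $6,786.23

COGS = $11,202.32; ending inventory = $6,786.23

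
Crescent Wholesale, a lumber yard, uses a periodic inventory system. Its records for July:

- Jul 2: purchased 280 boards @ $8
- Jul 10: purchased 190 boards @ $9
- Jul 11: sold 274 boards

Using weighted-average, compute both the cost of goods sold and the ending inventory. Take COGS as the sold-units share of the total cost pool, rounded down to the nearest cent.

COGS = $2,302.76; ending inventory = $1,647.24

Jul 11, sell 274: 274/470 × $3,950.00 → $2,302.76
Ending inventory (cost pool remaining) = $1,647.24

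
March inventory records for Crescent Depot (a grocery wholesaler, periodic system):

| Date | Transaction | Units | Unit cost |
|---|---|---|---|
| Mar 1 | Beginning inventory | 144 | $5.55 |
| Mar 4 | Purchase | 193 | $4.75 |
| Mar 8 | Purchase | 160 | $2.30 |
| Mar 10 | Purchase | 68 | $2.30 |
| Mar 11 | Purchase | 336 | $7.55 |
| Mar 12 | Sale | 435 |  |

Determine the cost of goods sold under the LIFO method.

Mar 12, 435 sold [LIFO — newest first]: 336 @ $7.55 + 68 @ $2.30 + 31 @ $2.30 = $2,764.50
Ending inventory: 144 @ $5.55 + 193 @ $4.75 + 129 @ $2.30 = $2,012.65
Check: goods available $4,777.15 = COGS $2,764.50 + ending $2,012.65

COGS = $2,764.50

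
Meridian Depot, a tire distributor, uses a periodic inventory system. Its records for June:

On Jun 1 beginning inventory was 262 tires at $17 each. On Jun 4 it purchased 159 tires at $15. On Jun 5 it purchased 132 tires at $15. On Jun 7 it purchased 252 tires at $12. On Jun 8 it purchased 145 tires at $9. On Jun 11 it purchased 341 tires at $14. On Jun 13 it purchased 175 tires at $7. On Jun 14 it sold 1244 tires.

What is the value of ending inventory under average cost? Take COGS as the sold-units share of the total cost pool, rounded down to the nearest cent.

Jun 14, sell 1244: 1244/1466 × $19,147.00 → $16,247.52
Ending inventory (cost pool remaining) = $2,899.48

Ending inventory = $2,899.48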